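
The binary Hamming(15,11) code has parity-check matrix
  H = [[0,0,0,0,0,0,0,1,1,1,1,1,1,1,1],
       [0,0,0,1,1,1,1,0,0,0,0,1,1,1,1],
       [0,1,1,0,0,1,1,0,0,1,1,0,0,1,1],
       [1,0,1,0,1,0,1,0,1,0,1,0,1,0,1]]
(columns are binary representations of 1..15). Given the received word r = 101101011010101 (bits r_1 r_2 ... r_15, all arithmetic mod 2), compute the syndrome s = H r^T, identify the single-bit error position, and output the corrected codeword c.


s = (1, 0, 0, 0)^T, error position = 8, corrected codeword c = 101101001010101

Compute s = H r^T mod 2 one row at a time:
  s_1 = 1 + 1 + 0 + 1 + 0 + 1 + 0 + 1 = 5 ≡ 1 (mod 2).
  s_2 = 1 + 0 + 1 + 0 + 0 + 1 + 0 + 1 = 4 ≡ 0 (mod 2).
  s_3 = 0 + 1 + 1 + 0 + 0 + 1 + 0 + 1 = 4 ≡ 0 (mod 2).
  s_4 = 1 + 1 + 0 + 0 + 1 + 1 + 1 + 1 = 6 ≡ 0 (mod 2).
s = (1, 0, 0, 0)^T — this equals column 8 of H (binary 1000), so error is at position 8.
Correct: flip bit 8 of r = 101101011010101 to get c = 101101001010101.


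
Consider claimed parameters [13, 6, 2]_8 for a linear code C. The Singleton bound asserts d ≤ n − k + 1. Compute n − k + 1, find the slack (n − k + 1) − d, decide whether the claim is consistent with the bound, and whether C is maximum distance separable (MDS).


Singleton RHS = n − k + 1 = 8, slack = 6, bound satisfied, not MDS.

Singleton bound: d ≤ n − k + 1.
Here n = 13, k = 6, so n − k + 1 = 8.
Given d = 2, check d ≤ 8: YES.
Slack = (n − k + 1) − d = 6.
The code is NOT MDS (slack = 6 > 0).
Description: the claimed parameters are [13, 6, 2]_8; such a code would be non-MDS.


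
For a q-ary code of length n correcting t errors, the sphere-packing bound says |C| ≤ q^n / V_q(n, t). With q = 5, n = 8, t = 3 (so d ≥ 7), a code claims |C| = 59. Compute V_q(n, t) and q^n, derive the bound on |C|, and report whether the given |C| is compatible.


V_q(n, t) = 4065, q^n = 390625, Hamming bound = 96, |C| = 59 ≤ bound (satisfied).

Step 1: Compute V_q(n, t) = Σ_{j=0}^3 C(n, j) (q−1)^j.
  j = 0: C(8,0)·(4)^0 = 1·1 = 1.
  j = 1: C(8,1)·(4)^1 = 8·4 = 32.
  j = 2: C(8,2)·(4)^2 = 28·16 = 448.
  j = 3: C(8,3)·(4)^3 = 56·64 = 3584.
  V_q(n, t) = 1 + 32 + 448 + 3584 = 4065.
Step 2: q^n = 5^8 = 390625.
Step 3: Hamming bound ⌊q^n / V_q(n,t)⌋ = ⌊390625/4065⌋ = 96.
Step 4: Compare |C| = 59 to 96: satisfied.
The claimed |C| lies below the Hamming bound.


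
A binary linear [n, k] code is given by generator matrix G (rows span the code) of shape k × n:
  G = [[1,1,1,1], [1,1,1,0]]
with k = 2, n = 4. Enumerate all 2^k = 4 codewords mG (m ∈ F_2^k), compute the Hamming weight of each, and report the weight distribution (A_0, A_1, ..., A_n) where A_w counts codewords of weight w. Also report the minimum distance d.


Weight distribution: A_0 = 1, A_1 = 1, A_3 = 1, A_4 = 1. Minimum distance d = 1.

Enumerate all 2^2 = 4 messages m ∈ F_2^2.
For each, compute codeword c = mG in F_2^4, then tally its weight.
  m = 00 → c = 0000, weight = 0.
  m = 10 → c = 1111, weight = 4.
  m = 01 → c = 1110, weight = 3.
  m = 11 → c = 0001, weight = 1.
Tally weights:
  weight 0: 1 codewords.
  weight 1: 1 codewords.
  weight 3: 1 codewords.
  weight 4: 1 codewords.
Minimum distance d = smallest w > 0 with A_w > 0 = 1.
Sanity: Σ A_w = 4 = 2^2 = 4 ✓.


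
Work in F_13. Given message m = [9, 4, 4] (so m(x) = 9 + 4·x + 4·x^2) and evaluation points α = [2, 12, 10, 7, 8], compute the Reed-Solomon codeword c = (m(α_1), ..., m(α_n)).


c = [7, 9, 7, 12, 11]

Message polynomial: m(x) = 9 + 4·x + 4·x^2 (mod 13).
For each evaluation point α_i, compute m(α_i) mod 13:
  α_1 = 2: Horner steps 4 → 12 → 7, so m(2) = 7.
  α_2 = 12: Horner steps 4 → 0 → 9, so m(12) = 9.
  α_3 = 10: Horner steps 4 → 5 → 7, so m(10) = 7.
  α_4 = 7: Horner steps 4 → 6 → 12, so m(7) = 12.
  α_5 = 8: Horner steps 4 → 10 → 11, so m(8) = 11.
Codeword c = [7, 9, 7, 12, 11] ∈ F_13^5.


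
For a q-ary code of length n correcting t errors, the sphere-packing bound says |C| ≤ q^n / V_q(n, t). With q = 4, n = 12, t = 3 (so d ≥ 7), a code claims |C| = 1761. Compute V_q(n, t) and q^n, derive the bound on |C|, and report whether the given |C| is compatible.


V_q(n, t) = 6571, q^n = 16777216, Hamming bound = 2553, |C| = 1761 ≤ bound (satisfied).

Step 1: Compute V_q(n, t) = Σ_{j=0}^3 C(n, j) (q−1)^j.
  j = 0: C(12,0)·(3)^0 = 1·1 = 1.
  j = 1: C(12,1)·(3)^1 = 12·3 = 36.
  j = 2: C(12,2)·(3)^2 = 66·9 = 594.
  j = 3: C(12,3)·(3)^3 = 220·27 = 5940.
  V_q(n, t) = 1 + 36 + 594 + 5940 = 6571.
Step 2: q^n = 4^12 = 16777216.
Step 3: Hamming bound ⌊q^n / V_q(n,t)⌋ = ⌊16777216/6571⌋ = 2553.
Step 4: Compare |C| = 1761 to 2553: satisfied.
The claimed |C| lies below the Hamming bound.


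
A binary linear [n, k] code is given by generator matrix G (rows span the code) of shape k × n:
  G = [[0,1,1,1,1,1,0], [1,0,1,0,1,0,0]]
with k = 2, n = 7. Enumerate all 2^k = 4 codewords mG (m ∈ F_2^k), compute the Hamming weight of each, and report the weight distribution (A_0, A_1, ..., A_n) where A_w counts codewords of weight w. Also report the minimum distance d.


Weight distribution: A_0 = 1, A_3 = 1, A_4 = 1, A_5 = 1. Minimum distance d = 3.

Enumerate all 2^2 = 4 messages m ∈ F_2^2.
For each, compute codeword c = mG in F_2^7, then tally its weight.
  m = 00 → c = 0000000, weight = 0.
  m = 10 → c = 0111110, weight = 5.
  m = 01 → c = 1010100, weight = 3.
  m = 11 → c = 1101010, weight = 4.
Tally weights:
  weight 0: 1 codewords.
  weight 3: 1 codewords.
  weight 4: 1 codewords.
  weight 5: 1 codewords.
Minimum distance d = smallest w > 0 with A_w > 0 = 3.
Sanity: Σ A_w = 4 = 2^2 = 4 ✓.


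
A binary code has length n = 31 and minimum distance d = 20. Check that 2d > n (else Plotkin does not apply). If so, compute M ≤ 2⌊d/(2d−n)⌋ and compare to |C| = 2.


Plotkin bound M ≤ 4; given |C| = 2 ≤ bound (satisfied).

Check applicability: 2d = 40, n = 31.
2d − n = 9 > 0, so Plotkin applies.
Compute d/(2d−n) = 20/9 ≈ 2.2222.
⌊d/(2d−n)⌋ = 2.
Plotkin bound: M ≤ 2·2 = 4.
Given |C| = 2, check: satisfied.
This |C| is below the Plotkin bound.


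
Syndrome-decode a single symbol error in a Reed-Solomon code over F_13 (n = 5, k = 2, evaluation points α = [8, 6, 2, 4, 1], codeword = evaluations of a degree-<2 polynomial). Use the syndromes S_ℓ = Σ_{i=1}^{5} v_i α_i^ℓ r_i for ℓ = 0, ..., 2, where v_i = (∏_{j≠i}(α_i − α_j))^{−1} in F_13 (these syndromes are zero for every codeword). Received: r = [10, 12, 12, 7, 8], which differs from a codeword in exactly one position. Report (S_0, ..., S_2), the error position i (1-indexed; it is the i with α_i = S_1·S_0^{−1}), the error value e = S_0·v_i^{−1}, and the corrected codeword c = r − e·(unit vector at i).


S = (8, 9, 2), error at position 2, error magnitude e = 10, c = [10, 2, 12, 7, 8].

Step 1: column multipliers v_i = (∏_{j≠i}(α_i − α_j))^{−1} mod 13.
  i = 1 (α = 8): (8−6)(8−2)(8−4)(8−1) = 2·6·4·7 = 336 ≡ 11, so v_1 = 11^{−1} = 6 (mod 13).
  i = 2 (α = 6): (6−8)(6−2)(6−4)(6−1) = (−2)·4·2·5 = −80 ≡ 11, so v_2 = 11^{−1} = 6 (mod 13).
  i = 3 (α = 2): (2−8)(2−6)(2−4)(2−1) = (−6)·(−4)·(−2)·1 = −48 ≡ 4, so v_3 = 4^{−1} = 10 (mod 13).
  i = 4 (α = 4): (4−8)(4−6)(4−2)(4−1) = (−4)·(−2)·2·3 = 48 ≡ 9, so v_4 = 9^{−1} = 3 (mod 13).
  i = 5 (α = 1): (1−8)(1−6)(1−2)(1−4) = (−7)·(−5)·(−1)·(−3) = 105 ≡ 1, so v_5 = 1^{−1} = 1 (mod 13).
  v = [6, 6, 10, 3, 1].
Step 2: syndromes of r = [10, 12, 12, 7, 8] (all sums mod 13).
  S_0 = Σ v_i r_i = 6·10 + 6·12 + 10·12 + 3·7 + 1·8 = 281 ≡ 8.
  S_1 = Σ v_i α_i r_i = 6·8·10 + 6·6·12 + 10·2·12 + 3·4·7 + 1·1·8 = 1244 ≡ 9.
  α_i^2 mod 13 = [12, 10, 4, 3, 1].
  S_2 = Σ v_i α_i^2 r_i = 6·12·10 + 6·10·12 + 10·4·12 + 3·3·7 + 1·1·8 = 1991 ≡ 2.
  S = (8, 9, 2) ≠ 0, so r is not a codeword (an error is present).
Step 3: locate the error. For a single error e at position i, S_ℓ = v_i·e·α_i^ℓ, so α_err = S_1/S_0.
  S_0^{−1} = 8^{−1} = 5 (mod 13), so α_err = 9·5 = 45 ≡ 6 = α_2. Error position i = 2.
  Consistency check: S_2/S_1 = 2·3 = 6 ≡ 6 = α_err ✓ (single-error assumption holds).
Step 4: error magnitude e = S_0/v_2 = S_0·∏_{j≠2}(α_2 − α_j) = 8·11 = 88 ≡ 10 (mod 13).
Step 5: correct position 2: c_2 = r_2 − e = 12 − 10 ≡ 2 (mod 13). Hence c = [10, 2, 12, 7, 8].
  Check: interpolating c through the α_i gives m(x) = 4 + 4·x (degree < 2) with m(α_i) = c_i for every i, so c is indeed a codeword.


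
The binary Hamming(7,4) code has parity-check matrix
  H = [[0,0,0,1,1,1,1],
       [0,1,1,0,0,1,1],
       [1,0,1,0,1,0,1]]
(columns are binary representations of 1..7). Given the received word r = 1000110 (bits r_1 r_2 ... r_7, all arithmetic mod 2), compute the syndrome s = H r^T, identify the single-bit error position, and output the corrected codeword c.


s = (0, 1, 0)^T, error position = 2, corrected codeword c = 1100110

Compute s = H r^T mod 2 one row at a time:
  s_1 = 0 + 1 + 1 + 0 = 2 ≡ 0 (mod 2).
  s_2 = 0 + 0 + 1 + 0 = 1 ≡ 1 (mod 2).
  s_3 = 1 + 0 + 1 + 0 = 2 ≡ 0 (mod 2).
s = (0, 1, 0)^T — this equals column 2 of H (binary 010), so error is at position 2.
Correct: flip bit 2 of r = 1000110 to get c = 1100110.


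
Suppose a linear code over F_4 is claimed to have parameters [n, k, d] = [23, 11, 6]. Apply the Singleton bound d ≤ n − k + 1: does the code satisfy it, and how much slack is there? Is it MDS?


Singleton RHS = n − k + 1 = 13, slack = 7, bound satisfied, not MDS.

Singleton bound: d ≤ n − k + 1.
Here n = 23, k = 11, so n − k + 1 = 13.
Given d = 6, check d ≤ 13: YES.
Slack = (n − k + 1) − d = 7.
The code is NOT MDS (slack = 7 > 0).
Description: the claimed parameters are [23, 11, 6]_4; such a code would be non-MDS.


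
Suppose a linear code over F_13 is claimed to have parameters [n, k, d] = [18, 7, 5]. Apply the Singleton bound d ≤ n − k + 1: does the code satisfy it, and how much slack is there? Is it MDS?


Singleton RHS = n − k + 1 = 12, slack = 7, bound satisfied, not MDS.

Singleton bound: d ≤ n − k + 1.
Here n = 18, k = 7, so n − k + 1 = 12.
Given d = 5, check d ≤ 12: YES.
Slack = (n − k + 1) − d = 7.
The code is NOT MDS (slack = 7 > 0).
Description: the claimed parameters are [18, 7, 5]_13; such a code would be non-MDS.


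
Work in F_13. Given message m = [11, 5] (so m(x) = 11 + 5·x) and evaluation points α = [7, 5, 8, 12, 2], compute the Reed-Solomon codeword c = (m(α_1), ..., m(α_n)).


c = [7, 10, 12, 6, 8]

Message polynomial: m(x) = 11 + 5·x (mod 13).
For each evaluation point α_i, compute m(α_i) mod 13:
  α_1 = 7: Horner steps 5 → 7, so m(7) = 7.
  α_2 = 5: Horner steps 5 → 10, so m(5) = 10.
  α_3 = 8: Horner steps 5 → 12, so m(8) = 12.
  α_4 = 12: Horner steps 5 → 6, so m(12) = 6.
  α_5 = 2: Horner steps 5 → 8, so m(2) = 8.
Codeword c = [7, 10, 12, 6, 8] ∈ F_13^5.


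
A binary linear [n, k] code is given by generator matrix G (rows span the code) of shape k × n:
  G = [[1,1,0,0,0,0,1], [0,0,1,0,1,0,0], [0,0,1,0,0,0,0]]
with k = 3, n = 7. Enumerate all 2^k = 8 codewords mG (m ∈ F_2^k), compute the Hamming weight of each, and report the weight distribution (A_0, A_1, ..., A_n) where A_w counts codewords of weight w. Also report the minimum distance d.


Weight distribution: A_0 = 1, A_1 = 2, A_2 = 1, A_3 = 1, A_4 = 2, A_5 = 1. Minimum distance d = 1.

Enumerate all 2^3 = 8 messages m ∈ F_2^3.
For each, compute codeword c = mG in F_2^7, then tally its weight.
  m = 000 → c = 0000000, weight = 0.
  m = 100 → c = 1100001, weight = 3.
  m = 010 → c = 0010100, weight = 2.
  m = 110 → c = 1110101, weight = 5.
  m = 001 → c = 0010000, weight = 1.
  m = 101 → c = 1110001, weight = 4.
  m = 011 → c = 0000100, weight = 1.
  m = 111 → c = 1100101, weight = 4.
Tally weights:
  weight 0: 1 codewords.
  weight 1: 2 codewords.
  weight 2: 1 codewords.
  weight 3: 1 codewords.
  weight 4: 2 codewords.
  weight 5: 1 codewords.
Minimum distance d = smallest w > 0 with A_w > 0 = 1.
Sanity: Σ A_w = 8 = 2^3 = 8 ✓.


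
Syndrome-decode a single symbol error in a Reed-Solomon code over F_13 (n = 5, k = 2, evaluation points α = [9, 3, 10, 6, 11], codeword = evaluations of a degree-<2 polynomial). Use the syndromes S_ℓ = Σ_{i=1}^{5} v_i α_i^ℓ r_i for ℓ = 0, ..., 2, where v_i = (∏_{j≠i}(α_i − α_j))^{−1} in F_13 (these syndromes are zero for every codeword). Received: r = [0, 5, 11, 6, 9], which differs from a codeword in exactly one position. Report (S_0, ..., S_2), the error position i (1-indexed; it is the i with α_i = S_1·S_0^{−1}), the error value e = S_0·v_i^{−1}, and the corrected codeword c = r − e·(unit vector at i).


S = (12, 10, 4), error at position 2, error magnitude e = 6, c = [0, 12, 11, 6, 9].

Step 1: column multipliers v_i = (∏_{j≠i}(α_i − α_j))^{−1} mod 13.
  i = 1 (α = 9): (9−3)(9−10)(9−6)(9−11) = 6·(−1)·3·(−2) = 36 ≡ 10, so v_1 = 10^{−1} = 4 (mod 13).
  i = 2 (α = 3): (3−9)(3−10)(3−6)(3−11) = (−6)·(−7)·(−3)·(−8) = 1008 ≡ 7, so v_2 = 7^{−1} = 2 (mod 13).
  i = 3 (α = 10): (10−9)(10−3)(10−6)(10−11) = 1·7·4·(−1) = −28 ≡ 11, so v_3 = 11^{−1} = 6 (mod 13).
  i = 4 (α = 6): (6−9)(6−3)(6−10)(6−11) = (−3)·3·(−4)·(−5) = −180 ≡ 2, so v_4 = 2^{−1} = 7 (mod 13).
  i = 5 (α = 11): (11−9)(11−3)(11−10)(11−6) = 2·8·1·5 = 80 ≡ 2, so v_5 = 2^{−1} = 7 (mod 13).
  v = [4, 2, 6, 7, 7].
Step 2: syndromes of r = [0, 5, 11, 6, 9] (all sums mod 13).
  S_0 = Σ v_i r_i = 4·0 + 2·5 + 6·11 + 7·6 + 7·9 = 181 ≡ 12.
  S_1 = Σ v_i α_i r_i = 4·9·0 + 2·3·5 + 6·10·11 + 7·6·6 + 7·11·9 = 1635 ≡ 10.
  α_i^2 mod 13 = [3, 9, 9, 10, 4].
  S_2 = Σ v_i α_i^2 r_i = 4·3·0 + 2·9·5 + 6·9·11 + 7·10·6 + 7·4·9 = 1356 ≡ 4.
  S = (12, 10, 4) ≠ 0, so r is not a codeword (an error is present).
Step 3: locate the error. For a single error e at position i, S_ℓ = v_i·e·α_i^ℓ, so α_err = S_1/S_0.
  S_0^{−1} = 12^{−1} = 12 (mod 13), so α_err = 10·12 = 120 ≡ 3 = α_2. Error position i = 2.
  Consistency check: S_2/S_1 = 4·4 = 16 ≡ 3 = α_err ✓ (single-error assumption holds).
Step 4: error magnitude e = S_0/v_2 = S_0·∏_{j≠2}(α_2 − α_j) = 12·7 = 84 ≡ 6 (mod 13).
Step 5: correct position 2: c_2 = r_2 − e = 5 − 6 ≡ 12 (mod 13). Hence c = [0, 12, 11, 6, 9].
  Check: interpolating c through the α_i gives m(x) = 5 + 11·x (degree < 2) with m(α_i) = c_i for every i, so c is indeed a codeword.


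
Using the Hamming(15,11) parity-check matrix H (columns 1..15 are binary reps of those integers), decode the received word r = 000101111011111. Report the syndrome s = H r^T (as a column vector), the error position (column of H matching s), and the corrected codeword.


s = (1, 1, 1, 1)^T, error position = 15, corrected codeword c = 000101111011110

Compute s = H r^T mod 2 one row at a time:
  s_1 = 1 + 1 + 0 + 1 + 1 + 1 + 1 + 1 = 7 ≡ 1 (mod 2).
  s_2 = 1 + 0 + 1 + 1 + 1 + 1 + 1 + 1 = 7 ≡ 1 (mod 2).
  s_3 = 0 + 0 + 1 + 1 + 0 + 1 + 1 + 1 = 5 ≡ 1 (mod 2).
  s_4 = 0 + 0 + 0 + 1 + 1 + 1 + 1 + 1 = 5 ≡ 1 (mod 2).
s = (1, 1, 1, 1)^T — this equals column 15 of H (binary 1111), so error is at position 15.
Correct: flip bit 15 of r = 000101111011111 to get c = 000101111011110.


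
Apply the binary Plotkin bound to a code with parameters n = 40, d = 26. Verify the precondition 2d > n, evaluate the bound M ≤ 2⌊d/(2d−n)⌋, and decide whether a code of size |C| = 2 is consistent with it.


Plotkin bound M ≤ 4; given |C| = 2 ≤ bound (satisfied).

Check applicability: 2d = 52, n = 40.
2d − n = 12 > 0, so Plotkin applies.
Compute d/(2d−n) = 26/12 ≈ 2.1667.
⌊d/(2d−n)⌋ = 2.
Plotkin bound: M ≤ 2·2 = 4.
Given |C| = 2, check: satisfied.
This |C| is below the Plotkin bound.


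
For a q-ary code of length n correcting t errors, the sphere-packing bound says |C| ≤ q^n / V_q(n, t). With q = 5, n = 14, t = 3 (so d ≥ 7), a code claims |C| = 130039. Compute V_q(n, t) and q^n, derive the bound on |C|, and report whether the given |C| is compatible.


V_q(n, t) = 24809, q^n = 6103515625, Hamming bound = 246020, |C| = 130039 ≤ bound (satisfied).

Step 1: Compute V_q(n, t) = Σ_{j=0}^3 C(n, j) (q−1)^j.
  j = 0: C(14,0)·(4)^0 = 1·1 = 1.
  j = 1: C(14,1)·(4)^1 = 14·4 = 56.
  j = 2: C(14,2)·(4)^2 = 91·16 = 1456.
  j = 3: C(14,3)·(4)^3 = 364·64 = 23296.
  V_q(n, t) = 1 + 56 + 1456 + 23296 = 24809.
Step 2: q^n = 5^14 = 6103515625.
Step 3: Hamming bound ⌊q^n / V_q(n,t)⌋ = ⌊6103515625/24809⌋ = 246020.
Step 4: Compare |C| = 130039 to 246020: satisfied.
The claimed |C| lies below the Hamming bound.


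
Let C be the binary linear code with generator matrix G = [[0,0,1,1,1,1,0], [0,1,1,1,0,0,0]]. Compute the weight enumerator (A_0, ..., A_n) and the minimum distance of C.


Weight distribution: A_0 = 1, A_3 = 2, A_4 = 1. Minimum distance d = 3.

Enumerate all 2^2 = 4 messages m ∈ F_2^2.
For each, compute codeword c = mG in F_2^7, then tally its weight.
  m = 00 → c = 0000000, weight = 0.
  m = 10 → c = 0011110, weight = 4.
  m = 01 → c = 0111000, weight = 3.
  m = 11 → c = 0100110, weight = 3.
Tally weights:
  weight 0: 1 codewords.
  weight 3: 2 codewords.
  weight 4: 1 codewords.
Minimum distance d = smallest w > 0 with A_w > 0 = 3.
Sanity: Σ A_w = 4 = 2^2 = 4 ✓.


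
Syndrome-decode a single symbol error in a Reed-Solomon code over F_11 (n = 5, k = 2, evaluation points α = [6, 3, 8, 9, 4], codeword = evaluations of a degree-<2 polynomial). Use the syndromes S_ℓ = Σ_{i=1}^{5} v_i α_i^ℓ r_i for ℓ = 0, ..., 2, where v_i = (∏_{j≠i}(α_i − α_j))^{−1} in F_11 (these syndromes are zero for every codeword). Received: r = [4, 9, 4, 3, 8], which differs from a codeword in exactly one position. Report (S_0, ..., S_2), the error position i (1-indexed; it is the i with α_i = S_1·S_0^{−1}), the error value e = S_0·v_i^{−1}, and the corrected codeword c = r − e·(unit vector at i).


S = (3, 7, 9), error at position 1, error magnitude e = 9, c = [6, 9, 4, 3, 8].

Step 1: column multipliers v_i = (∏_{j≠i}(α_i − α_j))^{−1} mod 11.
  i = 1 (α = 6): (6−3)(6−8)(6−9)(6−4) = 3·(−2)·(−3)·2 = 36 ≡ 3, so v_1 = 3^{−1} = 4 (mod 11).
  i = 2 (α = 3): (3−6)(3−8)(3−9)(3−4) = (−3)·(−5)·(−6)·(−1) = 90 ≡ 2, so v_2 = 2^{−1} = 6 (mod 11).
  i = 3 (α = 8): (8−6)(8−3)(8−9)(8−4) = 2·5·(−1)·4 = −40 ≡ 4, so v_3 = 4^{−1} = 3 (mod 11).
  i = 4 (α = 9): (9−6)(9−3)(9−8)(9−4) = 3·6·1·5 = 90 ≡ 2, so v_4 = 2^{−1} = 6 (mod 11).
  i = 5 (α = 4): (4−6)(4−3)(4−8)(4−9) = (−2)·1·(−4)·(−5) = −40 ≡ 4, so v_5 = 4^{−1} = 3 (mod 11).
  v = [4, 6, 3, 6, 3].
Step 2: syndromes of r = [4, 9, 4, 3, 8] (all sums mod 11).
  S_0 = Σ v_i r_i = 4·4 + 6·9 + 3·4 + 6·3 + 3·8 = 124 ≡ 3.
  S_1 = Σ v_i α_i r_i = 4·6·4 + 6·3·9 + 3·8·4 + 6·9·3 + 3·4·8 = 612 ≡ 7.
  α_i^2 mod 11 = [3, 9, 9, 4, 5].
  S_2 = Σ v_i α_i^2 r_i = 4·3·4 + 6·9·9 + 3·9·4 + 6·4·3 + 3·5·8 = 834 ≡ 9.
  S = (3, 7, 9) ≠ 0, so r is not a codeword (an error is present).
Step 3: locate the error. For a single error e at position i, S_ℓ = v_i·e·α_i^ℓ, so α_err = S_1/S_0.
  S_0^{−1} = 3^{−1} = 4 (mod 11), so α_err = 7·4 = 28 ≡ 6 = α_1. Error position i = 1.
  Consistency check: S_2/S_1 = 9·8 = 72 ≡ 6 = α_err ✓ (single-error assumption holds).
Step 4: error magnitude e = S_0/v_1 = S_0·∏_{j≠1}(α_1 − α_j) = 3·3 = 9 ≡ 9 (mod 11).
Step 5: correct position 1: c_1 = r_1 − e = 4 − 9 ≡ 6 (mod 11). Hence c = [6, 9, 4, 3, 8].
  Check: interpolating c through the α_i gives m(x) = 1 + 10·x (degree < 2) with m(α_i) = c_i for every i, so c is indeed a codeword.


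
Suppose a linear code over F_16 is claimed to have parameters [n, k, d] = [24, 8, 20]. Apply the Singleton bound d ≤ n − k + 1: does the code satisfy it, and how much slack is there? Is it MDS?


Singleton RHS = n − k + 1 = 17, slack = -3, bound violated (no such code; not MDS).

Singleton bound: d ≤ n − k + 1.
Here n = 24, k = 8, so n − k + 1 = 17.
Given d = 20, check d ≤ 17: NO.
Slack = (n − k + 1) − d = -3.
The slack is negative: d = 20 exceeds n − k + 1 = 17 by 3, so the Singleton bound is violated and no linear [24, 8, 20]_16 code can exist. In particular it is not MDS (MDS requires d = n − k + 1 exactly).
Description: the claimed parameters are [24, 8, 20]_16; such a code would be impossible (violates the Singleton bound).


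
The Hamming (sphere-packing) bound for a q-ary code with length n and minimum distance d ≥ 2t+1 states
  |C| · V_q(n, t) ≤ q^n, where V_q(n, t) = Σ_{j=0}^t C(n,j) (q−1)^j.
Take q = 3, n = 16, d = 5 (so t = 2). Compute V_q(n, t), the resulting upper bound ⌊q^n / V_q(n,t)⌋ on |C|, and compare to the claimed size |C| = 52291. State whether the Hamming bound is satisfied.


V_q(n, t) = 513, q^n = 43046721, Hamming bound = 83911, |C| = 52291 ≤ bound (satisfied).

Step 1: Compute V_q(n, t) = Σ_{j=0}^2 C(n, j) (q−1)^j.
  j = 0: C(16,0)·(2)^0 = 1·1 = 1.
  j = 1: C(16,1)·(2)^1 = 16·2 = 32.
  j = 2: C(16,2)·(2)^2 = 120·4 = 480.
  V_q(n, t) = 1 + 32 + 480 = 513.
Step 2: q^n = 3^16 = 43046721.
Step 3: Hamming bound ⌊q^n / V_q(n,t)⌋ = ⌊43046721/513⌋ = 83911.
Step 4: Compare |C| = 52291 to 83911: satisfied.
The claimed |C| lies below the Hamming bound.


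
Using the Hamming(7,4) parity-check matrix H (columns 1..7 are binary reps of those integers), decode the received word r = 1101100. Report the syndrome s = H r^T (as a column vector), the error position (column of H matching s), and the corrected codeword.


s = (0, 1, 0)^T, error position = 2, corrected codeword c = 1001100

Compute s = H r^T mod 2 one row at a time:
  s_1 = 1 + 1 + 0 + 0 = 2 ≡ 0 (mod 2).
  s_2 = 1 + 0 + 0 + 0 = 1 ≡ 1 (mod 2).
  s_3 = 1 + 0 + 1 + 0 = 2 ≡ 0 (mod 2).
s = (0, 1, 0)^T — this equals column 2 of H (binary 010), so error is at position 2.
Correct: flip bit 2 of r = 1101100 to get c = 1001100.


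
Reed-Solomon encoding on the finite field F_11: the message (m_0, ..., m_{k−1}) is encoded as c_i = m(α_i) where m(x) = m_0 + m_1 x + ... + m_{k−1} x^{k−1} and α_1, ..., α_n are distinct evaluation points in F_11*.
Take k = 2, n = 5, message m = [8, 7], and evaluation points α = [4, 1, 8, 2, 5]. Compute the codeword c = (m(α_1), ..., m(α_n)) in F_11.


c = [3, 4, 9, 0, 10]

Message polynomial: m(x) = 8 + 7·x (mod 11).
For each evaluation point α_i, compute m(α_i) mod 11:
  α_1 = 4: Horner steps 7 → 3, so m(4) = 3.
  α_2 = 1: Horner steps 7 → 4, so m(1) = 4.
  α_3 = 8: Horner steps 7 → 9, so m(8) = 9.
  α_4 = 2: Horner steps 7 → 0, so m(2) = 0.
  α_5 = 5: Horner steps 7 → 10, so m(5) = 10.
Codeword c = [3, 4, 9, 0, 10] ∈ F_11^5.


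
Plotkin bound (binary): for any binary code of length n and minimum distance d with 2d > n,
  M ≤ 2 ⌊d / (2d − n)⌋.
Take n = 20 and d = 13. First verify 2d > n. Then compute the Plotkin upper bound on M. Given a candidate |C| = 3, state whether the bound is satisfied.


Plotkin bound M ≤ 4; given |C| = 3 ≤ bound (satisfied).

Check applicability: 2d = 26, n = 20.
2d − n = 6 > 0, so Plotkin applies.
Compute d/(2d−n) = 13/6 ≈ 2.1667.
⌊d/(2d−n)⌋ = 2.
Plotkin bound: M ≤ 2·2 = 4.
Given |C| = 3, check: satisfied.
This |C| is below the Plotkin bound.


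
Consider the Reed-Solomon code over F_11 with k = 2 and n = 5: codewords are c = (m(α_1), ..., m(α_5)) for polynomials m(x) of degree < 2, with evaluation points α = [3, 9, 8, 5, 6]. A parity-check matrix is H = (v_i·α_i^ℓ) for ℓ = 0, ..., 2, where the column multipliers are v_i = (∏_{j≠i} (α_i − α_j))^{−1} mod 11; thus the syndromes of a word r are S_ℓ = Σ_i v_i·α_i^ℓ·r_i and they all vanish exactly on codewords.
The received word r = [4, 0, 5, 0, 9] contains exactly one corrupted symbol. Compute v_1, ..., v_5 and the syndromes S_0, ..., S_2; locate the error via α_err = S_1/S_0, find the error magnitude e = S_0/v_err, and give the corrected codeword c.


S = (5, 1, 9), error at position 2, error magnitude e = 8, c = [4, 3, 5, 0, 9].

Step 1: column multipliers v_i = (∏_{j≠i}(α_i − α_j))^{−1} mod 11.
  i = 1 (α = 3): (3−9)(3−8)(3−5)(3−6) = (−6)·(−5)·(−2)·(−3) = 180 ≡ 4, so v_1 = 4^{−1} = 3 (mod 11).
  i = 2 (α = 9): (9−3)(9−8)(9−5)(9−6) = 6·1·4·3 = 72 ≡ 6, so v_2 = 6^{−1} = 2 (mod 11).
  i = 3 (α = 8): (8−3)(8−9)(8−5)(8−6) = 5·(−1)·3·2 = −30 ≡ 3, so v_3 = 3^{−1} = 4 (mod 11).
  i = 4 (α = 5): (5−3)(5−9)(5−8)(5−6) = 2·(−4)·(−3)·(−1) = −24 ≡ 9, so v_4 = 9^{−1} = 5 (mod 11).
  i = 5 (α = 6): (6−3)(6−9)(6−8)(6−5) = 3·(−3)·(−2)·1 = 18 ≡ 7, so v_5 = 7^{−1} = 8 (mod 11).
  v = [3, 2, 4, 5, 8].
Step 2: syndromes of r = [4, 0, 5, 0, 9] (all sums mod 11).
  S_0 = Σ v_i r_i = 3·4 + 2·0 + 4·5 + 5·0 + 8·9 = 104 ≡ 5.
  S_1 = Σ v_i α_i r_i = 3·3·4 + 2·9·0 + 4·8·5 + 5·5·0 + 8·6·9 = 628 ≡ 1.
  α_i^2 mod 11 = [9, 4, 9, 3, 3].
  S_2 = Σ v_i α_i^2 r_i = 3·9·4 + 2·4·0 + 4·9·5 + 5·3·0 + 8·3·9 = 504 ≡ 9.
  S = (5, 1, 9) ≠ 0, so r is not a codeword (an error is present).
Step 3: locate the error. For a single error e at position i, S_ℓ = v_i·e·α_i^ℓ, so α_err = S_1/S_0.
  S_0^{−1} = 5^{−1} = 9 (mod 11), so α_err = 1·9 = 9 ≡ 9 = α_2. Error position i = 2.
  Consistency check: S_2/S_1 = 9·1 = 9 ≡ 9 = α_err ✓ (single-error assumption holds).
Step 4: error magnitude e = S_0/v_2 = S_0·∏_{j≠2}(α_2 − α_j) = 5·6 = 30 ≡ 8 (mod 11).
Step 5: correct position 2: c_2 = r_2 − e = 0 − 8 ≡ 3 (mod 11). Hence c = [4, 3, 5, 0, 9].
  Check: interpolating c through the α_i gives m(x) = 10 + 9·x (degree < 2) with m(α_i) = c_i for every i, so c is indeed a codeword.


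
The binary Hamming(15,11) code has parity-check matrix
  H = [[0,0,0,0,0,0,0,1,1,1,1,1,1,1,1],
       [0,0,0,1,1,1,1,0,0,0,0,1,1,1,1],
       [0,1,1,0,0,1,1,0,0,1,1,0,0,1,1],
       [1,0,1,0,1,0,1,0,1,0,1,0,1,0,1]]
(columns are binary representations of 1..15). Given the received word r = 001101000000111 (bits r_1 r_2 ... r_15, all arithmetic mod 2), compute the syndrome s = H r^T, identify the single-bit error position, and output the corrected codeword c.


s = (1, 1, 0, 1)^T, error position = 13, corrected codeword c = 001101000000011

Compute s = H r^T mod 2 one row at a time:
  s_1 = 0 + 0 + 0 + 0 + 0 + 1 + 1 + 1 = 3 ≡ 1 (mod 2).
  s_2 = 1 + 0 + 1 + 0 + 0 + 1 + 1 + 1 = 5 ≡ 1 (mod 2).
  s_3 = 0 + 1 + 1 + 0 + 0 + 0 + 1 + 1 = 4 ≡ 0 (mod 2).
  s_4 = 0 + 1 + 0 + 0 + 0 + 0 + 1 + 1 = 3 ≡ 1 (mod 2).
s = (1, 1, 0, 1)^T — this equals column 13 of H (binary 1101), so error is at position 13.
Correct: flip bit 13 of r = 001101000000111 to get c = 001101000000011.


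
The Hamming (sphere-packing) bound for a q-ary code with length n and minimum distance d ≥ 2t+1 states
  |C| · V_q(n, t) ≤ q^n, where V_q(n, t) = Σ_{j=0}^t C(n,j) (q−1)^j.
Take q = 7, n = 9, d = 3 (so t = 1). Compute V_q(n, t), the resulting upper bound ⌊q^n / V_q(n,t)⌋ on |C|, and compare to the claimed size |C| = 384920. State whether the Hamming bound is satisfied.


V_q(n, t) = 55, q^n = 40353607, Hamming bound = 733701, |C| = 384920 ≤ bound (satisfied).

Step 1: Compute V_q(n, t) = Σ_{j=0}^1 C(n, j) (q−1)^j.
  j = 0: C(9,0)·(6)^0 = 1·1 = 1.
  j = 1: C(9,1)·(6)^1 = 9·6 = 54.
  V_q(n, t) = 1 + 54 = 55.
Step 2: q^n = 7^9 = 40353607.
Step 3: Hamming bound ⌊q^n / V_q(n,t)⌋ = ⌊40353607/55⌋ = 733701.
Step 4: Compare |C| = 384920 to 733701: satisfied.
The claimed |C| lies below the Hamming bound.


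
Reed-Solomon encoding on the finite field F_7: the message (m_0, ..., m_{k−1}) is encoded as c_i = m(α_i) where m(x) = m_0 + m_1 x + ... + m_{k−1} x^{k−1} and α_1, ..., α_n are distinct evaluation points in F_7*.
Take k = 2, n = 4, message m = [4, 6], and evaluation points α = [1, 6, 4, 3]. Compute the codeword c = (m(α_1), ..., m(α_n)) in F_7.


c = [3, 5, 0, 1]

Message polynomial: m(x) = 4 + 6·x (mod 7).
For each evaluation point α_i, compute m(α_i) mod 7:
  α_1 = 1: Horner steps 6 → 3, so m(1) = 3.
  α_2 = 6: Horner steps 6 → 5, so m(6) = 5.
  α_3 = 4: Horner steps 6 → 0, so m(4) = 0.
  α_4 = 3: Horner steps 6 → 1, so m(3) = 1.
Codeword c = [3, 5, 0, 1] ∈ F_7^4.


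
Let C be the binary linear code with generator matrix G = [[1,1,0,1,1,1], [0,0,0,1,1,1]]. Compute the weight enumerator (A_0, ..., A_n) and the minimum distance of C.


Weight distribution: A_0 = 1, A_2 = 1, A_3 = 1, A_5 = 1. Minimum distance d = 2.

Enumerate all 2^2 = 4 messages m ∈ F_2^2.
For each, compute codeword c = mG in F_2^6, then tally its weight.
  m = 00 → c = 000000, weight = 0.
  m = 10 → c = 110111, weight = 5.
  m = 01 → c = 000111, weight = 3.
  m = 11 → c = 110000, weight = 2.
Tally weights:
  weight 0: 1 codewords.
  weight 2: 1 codewords.
  weight 3: 1 codewords.
  weight 5: 1 codewords.
Minimum distance d = smallest w > 0 with A_w > 0 = 2.
Sanity: Σ A_w = 4 = 2^2 = 4 ✓.


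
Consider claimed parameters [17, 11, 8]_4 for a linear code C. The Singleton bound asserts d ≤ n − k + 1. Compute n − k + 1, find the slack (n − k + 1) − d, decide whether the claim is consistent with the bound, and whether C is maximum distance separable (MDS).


Singleton RHS = n − k + 1 = 7, slack = -1, bound violated (no such code; not MDS).

Singleton bound: d ≤ n − k + 1.
Here n = 17, k = 11, so n − k + 1 = 7.
Given d = 8, check d ≤ 7: NO.
Slack = (n − k + 1) − d = -1.
The slack is negative: d = 8 exceeds n − k + 1 = 7 by 1, so the Singleton bound is violated and no linear [17, 11, 8]_4 code can exist. In particular it is not MDS (MDS requires d = n − k + 1 exactly).
Description: the claimed parameters are [17, 11, 8]_4; such a code would be impossible (violates the Singleton bound).


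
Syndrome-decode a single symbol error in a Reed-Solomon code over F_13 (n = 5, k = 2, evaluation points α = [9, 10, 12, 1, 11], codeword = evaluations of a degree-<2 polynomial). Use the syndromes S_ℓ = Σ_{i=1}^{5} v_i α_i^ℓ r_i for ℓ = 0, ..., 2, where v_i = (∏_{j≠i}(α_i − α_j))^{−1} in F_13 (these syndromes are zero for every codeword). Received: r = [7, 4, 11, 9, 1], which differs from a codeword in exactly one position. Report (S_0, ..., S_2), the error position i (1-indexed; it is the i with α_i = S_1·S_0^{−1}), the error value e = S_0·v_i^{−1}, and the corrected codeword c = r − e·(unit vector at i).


S = (10, 10, 10), error at position 4, error magnitude e = 4, c = [7, 4, 11, 5, 1].

Step 1: column multipliers v_i = (∏_{j≠i}(α_i − α_j))^{−1} mod 13.
  i = 1 (α = 9): (9−10)(9−12)(9−1)(9−11) = (−1)·(−3)·8·(−2) = −48 ≡ 4, so v_1 = 4^{−1} = 10 (mod 13).
  i = 2 (α = 10): (10−9)(10−12)(10−1)(10−11) = 1·(−2)·9·(−1) = 18 ≡ 5, so v_2 = 5^{−1} = 8 (mod 13).
  i = 3 (α = 12): (12−9)(12−10)(12−1)(12−11) = 3·2·11·1 = 66 ≡ 1, so v_3 = 1^{−1} = 1 (mod 13).
  i = 4 (α = 1): (1−9)(1−10)(1−12)(1−11) = (−8)·(−9)·(−11)·(−10) = 7920 ≡ 3, so v_4 = 3^{−1} = 9 (mod 13).
  i = 5 (α = 11): (11−9)(11−10)(11−12)(11−1) = 2·1·(−1)·10 = −20 ≡ 6, so v_5 = 6^{−1} = 11 (mod 13).
  v = [10, 8, 1, 9, 11].
Step 2: syndromes of r = [7, 4, 11, 9, 1] (all sums mod 13).
  S_0 = Σ v_i r_i = 10·7 + 8·4 + 1·11 + 9·9 + 11·1 = 205 ≡ 10.
  S_1 = Σ v_i α_i r_i = 10·9·7 + 8·10·4 + 1·12·11 + 9·1·9 + 11·11·1 = 1284 ≡ 10.
  α_i^2 mod 13 = [3, 9, 1, 1, 4].
  S_2 = Σ v_i α_i^2 r_i = 10·3·7 + 8·9·4 + 1·1·11 + 9·1·9 + 11·4·1 = 634 ≡ 10.
  S = (10, 10, 10) ≠ 0, so r is not a codeword (an error is present).
Step 3: locate the error. For a single error e at position i, S_ℓ = v_i·e·α_i^ℓ, so α_err = S_1/S_0.
  S_0^{−1} = 10^{−1} = 4 (mod 13), so α_err = 10·4 = 40 ≡ 1 = α_4. Error position i = 4.
  Consistency check: S_2/S_1 = 10·4 = 40 ≡ 1 = α_err ✓ (single-error assumption holds).
Step 4: error magnitude e = S_0/v_4 = S_0·∏_{j≠4}(α_4 − α_j) = 10·3 = 30 ≡ 4 (mod 13).
Step 5: correct position 4: c_4 = r_4 − e = 9 − 4 ≡ 5 (mod 13). Hence c = [7, 4, 11, 5, 1].
  Check: interpolating c through the α_i gives m(x) = 8 + 10·x (degree < 2) with m(α_i) = c_i for every i, so c is indeed a codeword.


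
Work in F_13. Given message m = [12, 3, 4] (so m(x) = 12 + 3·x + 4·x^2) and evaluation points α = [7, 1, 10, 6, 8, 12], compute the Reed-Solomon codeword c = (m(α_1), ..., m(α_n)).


c = [8, 6, 0, 5, 6, 0]

Message polynomial: m(x) = 12 + 3·x + 4·x^2 (mod 13).
For each evaluation point α_i, compute m(α_i) mod 13:
  α_1 = 7: Horner steps 4 → 5 → 8, so m(7) = 8.
  α_2 = 1: Horner steps 4 → 7 → 6, so m(1) = 6.
  α_3 = 10: Horner steps 4 → 4 → 0, so m(10) = 0.
  α_4 = 6: Horner steps 4 → 1 → 5, so m(6) = 5.
  α_5 = 8: Horner steps 4 → 9 → 6, so m(8) = 6.
  α_6 = 12: Horner steps 4 → 12 → 0, so m(12) = 0.
Codeword c = [8, 6, 0, 5, 6, 0] ∈ F_13^6.


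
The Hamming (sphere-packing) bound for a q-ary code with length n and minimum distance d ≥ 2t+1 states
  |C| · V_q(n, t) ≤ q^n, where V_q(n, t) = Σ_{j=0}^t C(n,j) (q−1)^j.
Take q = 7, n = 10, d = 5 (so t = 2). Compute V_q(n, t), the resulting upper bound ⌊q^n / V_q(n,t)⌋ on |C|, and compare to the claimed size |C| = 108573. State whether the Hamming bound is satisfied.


V_q(n, t) = 1681, q^n = 282475249, Hamming bound = 168040, |C| = 108573 ≤ bound (satisfied).

Step 1: Compute V_q(n, t) = Σ_{j=0}^2 C(n, j) (q−1)^j.
  j = 0: C(10,0)·(6)^0 = 1·1 = 1.
  j = 1: C(10,1)·(6)^1 = 10·6 = 60.
  j = 2: C(10,2)·(6)^2 = 45·36 = 1620.
  V_q(n, t) = 1 + 60 + 1620 = 1681.
Step 2: q^n = 7^10 = 282475249.
Step 3: Hamming bound ⌊q^n / V_q(n,t)⌋ = ⌊282475249/1681⌋ = 168040.
Step 4: Compare |C| = 108573 to 168040: satisfied.
The claimed |C| lies below the Hamming bound.


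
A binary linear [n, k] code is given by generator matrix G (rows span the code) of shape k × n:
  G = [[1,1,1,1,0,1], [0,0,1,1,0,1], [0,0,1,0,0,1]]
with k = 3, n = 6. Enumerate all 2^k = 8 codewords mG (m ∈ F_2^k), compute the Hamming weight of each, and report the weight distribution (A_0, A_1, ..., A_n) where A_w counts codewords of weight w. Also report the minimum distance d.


Weight distribution: A_0 = 1, A_1 = 1, A_2 = 2, A_3 = 2, A_4 = 1, A_5 = 1. Minimum distance d = 1.

Enumerate all 2^3 = 8 messages m ∈ F_2^3.
For each, compute codeword c = mG in F_2^6, then tally its weight.
  m = 000 → c = 000000, weight = 0.
  m = 100 → c = 111101, weight = 5.
  m = 010 → c = 001101, weight = 3.
  m = 110 → c = 110000, weight = 2.
  m = 001 → c = 001001, weight = 2.
  m = 101 → c = 110100, weight = 3.
  m = 011 → c = 000100, weight = 1.
  m = 111 → c = 111001, weight = 4.
Tally weights:
  weight 0: 1 codewords.
  weight 1: 1 codewords.
  weight 2: 2 codewords.
  weight 3: 2 codewords.
  weight 4: 1 codewords.
  weight 5: 1 codewords.
Minimum distance d = smallest w > 0 with A_w > 0 = 1.
Sanity: Σ A_w = 8 = 2^3 = 8 ✓.


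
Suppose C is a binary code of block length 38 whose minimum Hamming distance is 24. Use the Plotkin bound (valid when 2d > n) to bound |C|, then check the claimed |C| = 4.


Plotkin bound M ≤ 4; given |C| = 4 ≤ bound (satisfied).

Check applicability: 2d = 48, n = 38.
2d − n = 10 > 0, so Plotkin applies.
Compute d/(2d−n) = 24/10 ≈ 2.4000.
⌊d/(2d−n)⌋ = 2.
Plotkin bound: M ≤ 2·2 = 4.
Given |C| = 4, check: satisfied.
This |C| is at the Plotkin bound.


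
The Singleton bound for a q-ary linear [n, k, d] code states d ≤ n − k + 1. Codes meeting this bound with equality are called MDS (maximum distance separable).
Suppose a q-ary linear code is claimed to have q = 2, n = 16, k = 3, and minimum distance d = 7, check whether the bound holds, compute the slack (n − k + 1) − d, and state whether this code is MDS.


Singleton RHS = n − k + 1 = 14, slack = 7, bound satisfied, not MDS.

Singleton bound: d ≤ n − k + 1.
Here n = 16, k = 3, so n − k + 1 = 14.
Given d = 7, check d ≤ 14: YES.
Slack = (n − k + 1) − d = 7.
The code is NOT MDS (slack = 7 > 0).
Description: the claimed parameters are [16, 3, 7]_2; such a code would be non-MDS.


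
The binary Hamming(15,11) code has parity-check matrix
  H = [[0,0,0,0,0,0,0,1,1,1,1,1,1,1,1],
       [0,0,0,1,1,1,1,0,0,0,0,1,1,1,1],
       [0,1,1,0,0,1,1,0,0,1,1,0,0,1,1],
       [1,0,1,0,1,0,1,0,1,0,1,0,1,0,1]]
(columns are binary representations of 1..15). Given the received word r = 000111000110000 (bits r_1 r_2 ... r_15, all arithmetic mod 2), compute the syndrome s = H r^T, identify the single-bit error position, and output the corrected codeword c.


s = (0, 1, 1, 0)^T, error position = 6, corrected codeword c = 000110000110000

Compute s = H r^T mod 2 one row at a time:
  s_1 = 0 + 0 + 1 + 1 + 0 + 0 + 0 + 0 = 2 ≡ 0 (mod 2).
  s_2 = 1 + 1 + 1 + 0 + 0 + 0 + 0 + 0 = 3 ≡ 1 (mod 2).
  s_3 = 0 + 0 + 1 + 0 + 1 + 1 + 0 + 0 = 3 ≡ 1 (mod 2).
  s_4 = 0 + 0 + 1 + 0 + 0 + 1 + 0 + 0 = 2 ≡ 0 (mod 2).
s = (0, 1, 1, 0)^T — this equals column 6 of H (binary 0110), so error is at position 6.
Correct: flip bit 6 of r = 000111000110000 to get c = 000110000110000.


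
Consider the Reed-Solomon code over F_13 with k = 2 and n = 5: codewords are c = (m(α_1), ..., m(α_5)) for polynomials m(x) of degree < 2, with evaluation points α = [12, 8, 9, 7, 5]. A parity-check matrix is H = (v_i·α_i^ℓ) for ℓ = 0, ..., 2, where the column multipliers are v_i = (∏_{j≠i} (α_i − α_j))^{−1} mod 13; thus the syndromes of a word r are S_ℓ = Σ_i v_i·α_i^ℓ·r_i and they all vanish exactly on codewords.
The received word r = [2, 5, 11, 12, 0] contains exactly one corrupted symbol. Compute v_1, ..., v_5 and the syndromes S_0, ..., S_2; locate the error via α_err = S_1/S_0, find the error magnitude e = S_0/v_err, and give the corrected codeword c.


S = (3, 10, 3), error at position 1, error magnitude e = 12, c = [3, 5, 11, 12, 0].

Step 1: column multipliers v_i = (∏_{j≠i}(α_i − α_j))^{−1} mod 13.
  i = 1 (α = 12): (12−8)(12−9)(12−7)(12−5) = 4·3·5·7 = 420 ≡ 4, so v_1 = 4^{−1} = 10 (mod 13).
  i = 2 (α = 8): (8−12)(8−9)(8−7)(8−5) = (−4)·(−1)·1·3 = 12 ≡ 12, so v_2 = 12^{−1} = 12 (mod 13).
  i = 3 (α = 9): (9−12)(9−8)(9−7)(9−5) = (−3)·1·2·4 = −24 ≡ 2, so v_3 = 2^{−1} = 7 (mod 13).
  i = 4 (α = 7): (7−12)(7−8)(7−9)(7−5) = (−5)·(−1)·(−2)·2 = −20 ≡ 6, so v_4 = 6^{−1} = 11 (mod 13).
  i = 5 (α = 5): (5−12)(5−8)(5−9)(5−7) = (−7)·(−3)·(−4)·(−2) = 168 ≡ 12, so v_5 = 12^{−1} = 12 (mod 13).
  v = [10, 12, 7, 11, 12].
Step 2: syndromes of r = [2, 5, 11, 12, 0] (all sums mod 13).
  S_0 = Σ v_i r_i = 10·2 + 12·5 + 7·11 + 11·12 + 12·0 = 289 ≡ 3.
  S_1 = Σ v_i α_i r_i = 10·12·2 + 12·8·5 + 7·9·11 + 11·7·12 + 12·5·0 = 2337 ≡ 10.
  α_i^2 mod 13 = [1, 12, 3, 10, 12].
  S_2 = Σ v_i α_i^2 r_i = 10·1·2 + 12·12·5 + 7·3·11 + 11·10·12 + 12·12·0 = 2291 ≡ 3.
  S = (3, 10, 3) ≠ 0, so r is not a codeword (an error is present).
Step 3: locate the error. For a single error e at position i, S_ℓ = v_i·e·α_i^ℓ, so α_err = S_1/S_0.
  S_0^{−1} = 3^{−1} = 9 (mod 13), so α_err = 10·9 = 90 ≡ 12 = α_1. Error position i = 1.
  Consistency check: S_2/S_1 = 3·4 = 12 ≡ 12 = α_err ✓ (single-error assumption holds).
Step 4: error magnitude e = S_0/v_1 = S_0·∏_{j≠1}(α_1 − α_j) = 3·4 = 12 ≡ 12 (mod 13).
Step 5: correct position 1: c_1 = r_1 − e = 2 − 12 ≡ 3 (mod 13). Hence c = [3, 5, 11, 12, 0].
  Check: interpolating c through the α_i gives m(x) = 9 + 6·x (degree < 2) with m(α_i) = c_i for every i, so c is indeed a codeword.


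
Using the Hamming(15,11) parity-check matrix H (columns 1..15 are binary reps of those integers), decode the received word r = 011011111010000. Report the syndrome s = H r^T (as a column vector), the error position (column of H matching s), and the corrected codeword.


s = (1, 1, 1, 1)^T, error position = 15, corrected codeword c = 011011111010001

Compute s = H r^T mod 2 one row at a time:
  s_1 = 1 + 1 + 0 + 1 + 0 + 0 + 0 + 0 = 3 ≡ 1 (mod 2).
  s_2 = 0 + 1 + 1 + 1 + 0 + 0 + 0 + 0 = 3 ≡ 1 (mod 2).
  s_3 = 1 + 1 + 1 + 1 + 0 + 1 + 0 + 0 = 5 ≡ 1 (mod 2).
  s_4 = 0 + 1 + 1 + 1 + 1 + 1 + 0 + 0 = 5 ≡ 1 (mod 2).
s = (1, 1, 1, 1)^T — this equals column 15 of H (binary 1111), so error is at position 15.
Correct: flip bit 15 of r = 011011111010000 to get c = 011011111010001.
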